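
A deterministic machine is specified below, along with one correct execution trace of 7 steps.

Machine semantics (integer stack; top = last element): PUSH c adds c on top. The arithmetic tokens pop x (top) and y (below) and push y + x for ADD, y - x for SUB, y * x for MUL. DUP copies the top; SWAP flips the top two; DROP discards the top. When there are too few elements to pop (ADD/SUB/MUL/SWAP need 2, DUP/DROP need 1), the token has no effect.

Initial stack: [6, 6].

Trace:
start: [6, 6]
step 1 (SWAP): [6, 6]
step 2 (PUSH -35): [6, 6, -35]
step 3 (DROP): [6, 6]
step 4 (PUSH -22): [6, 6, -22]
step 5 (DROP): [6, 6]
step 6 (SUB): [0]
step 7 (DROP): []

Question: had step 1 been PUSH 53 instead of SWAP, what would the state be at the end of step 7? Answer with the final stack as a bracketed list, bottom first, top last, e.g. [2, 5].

(re-executing from step 1 with the substitution; state before step 1: [6, 6])
step 1 (PUSH 53): [6, 6, 53]
step 2 (PUSH -35): [6, 6, 53, -35]
step 3 (DROP): [6, 6, 53]
step 4 (PUSH -22): [6, 6, 53, -22]
step 5 (DROP): [6, 6, 53]
step 6 (SUB): [6, -47]
step 7 (DROP): [6]

[6]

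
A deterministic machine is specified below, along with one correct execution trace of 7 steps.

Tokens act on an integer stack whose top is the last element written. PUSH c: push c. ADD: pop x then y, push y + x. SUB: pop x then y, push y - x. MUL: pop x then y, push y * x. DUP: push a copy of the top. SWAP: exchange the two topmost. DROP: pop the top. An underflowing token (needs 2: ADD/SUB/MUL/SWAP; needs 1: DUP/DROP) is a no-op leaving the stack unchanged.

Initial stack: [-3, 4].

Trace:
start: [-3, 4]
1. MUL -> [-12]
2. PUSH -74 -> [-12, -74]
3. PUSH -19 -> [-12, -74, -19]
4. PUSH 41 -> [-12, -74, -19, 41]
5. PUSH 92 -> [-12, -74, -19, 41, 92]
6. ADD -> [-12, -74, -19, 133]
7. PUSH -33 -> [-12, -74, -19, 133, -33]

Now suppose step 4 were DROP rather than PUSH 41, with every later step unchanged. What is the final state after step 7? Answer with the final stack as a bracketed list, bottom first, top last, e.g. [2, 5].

[-12, 18, -33]

(re-executing from step 4 with the substitution; state before step 4: [-12, -74, -19])
4. DROP -> [-12, -74]
5. PUSH 92 -> [-12, -74, 92]
6. ADD -> [-12, 18]
7. PUSH -33 -> [-12, 18, -33]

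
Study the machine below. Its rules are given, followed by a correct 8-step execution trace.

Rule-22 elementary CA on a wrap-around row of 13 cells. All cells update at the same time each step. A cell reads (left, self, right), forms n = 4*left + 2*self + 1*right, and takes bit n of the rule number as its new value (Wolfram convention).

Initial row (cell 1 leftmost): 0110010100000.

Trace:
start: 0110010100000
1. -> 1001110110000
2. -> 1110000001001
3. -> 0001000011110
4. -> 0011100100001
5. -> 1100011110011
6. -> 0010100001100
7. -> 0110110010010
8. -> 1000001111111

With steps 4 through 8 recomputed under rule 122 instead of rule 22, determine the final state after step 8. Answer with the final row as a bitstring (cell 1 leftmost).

1000001100001

(re-executing steps 4..8 under rule 122; state before step 4: 0001000011110)
4. -> 0010100110011
5. -> 1101011111111
6. -> 0110110000000
7. -> 1111111000000
8. -> 1000001100001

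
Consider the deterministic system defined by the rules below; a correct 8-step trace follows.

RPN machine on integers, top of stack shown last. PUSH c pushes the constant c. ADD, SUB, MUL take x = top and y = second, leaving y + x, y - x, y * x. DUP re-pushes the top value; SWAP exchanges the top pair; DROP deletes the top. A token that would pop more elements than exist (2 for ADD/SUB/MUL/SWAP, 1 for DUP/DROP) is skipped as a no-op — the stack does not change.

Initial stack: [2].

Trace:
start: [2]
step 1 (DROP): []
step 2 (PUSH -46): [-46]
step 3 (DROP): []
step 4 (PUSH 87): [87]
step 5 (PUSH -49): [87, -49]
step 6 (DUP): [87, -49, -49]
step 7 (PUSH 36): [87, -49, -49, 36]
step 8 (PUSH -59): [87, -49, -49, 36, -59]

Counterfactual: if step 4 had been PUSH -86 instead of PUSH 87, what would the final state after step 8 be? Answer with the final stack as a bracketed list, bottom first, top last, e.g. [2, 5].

[-86, -49, -49, 36, -59]

(re-executing from step 4 with the substitution; state before step 4: [])
step 4 (PUSH -86): [-86]
step 5 (PUSH -49): [-86, -49]
step 6 (DUP): [-86, -49, -49]
step 7 (PUSH 36): [-86, -49, -49, 36]
step 8 (PUSH -59): [-86, -49, -49, 36, -59]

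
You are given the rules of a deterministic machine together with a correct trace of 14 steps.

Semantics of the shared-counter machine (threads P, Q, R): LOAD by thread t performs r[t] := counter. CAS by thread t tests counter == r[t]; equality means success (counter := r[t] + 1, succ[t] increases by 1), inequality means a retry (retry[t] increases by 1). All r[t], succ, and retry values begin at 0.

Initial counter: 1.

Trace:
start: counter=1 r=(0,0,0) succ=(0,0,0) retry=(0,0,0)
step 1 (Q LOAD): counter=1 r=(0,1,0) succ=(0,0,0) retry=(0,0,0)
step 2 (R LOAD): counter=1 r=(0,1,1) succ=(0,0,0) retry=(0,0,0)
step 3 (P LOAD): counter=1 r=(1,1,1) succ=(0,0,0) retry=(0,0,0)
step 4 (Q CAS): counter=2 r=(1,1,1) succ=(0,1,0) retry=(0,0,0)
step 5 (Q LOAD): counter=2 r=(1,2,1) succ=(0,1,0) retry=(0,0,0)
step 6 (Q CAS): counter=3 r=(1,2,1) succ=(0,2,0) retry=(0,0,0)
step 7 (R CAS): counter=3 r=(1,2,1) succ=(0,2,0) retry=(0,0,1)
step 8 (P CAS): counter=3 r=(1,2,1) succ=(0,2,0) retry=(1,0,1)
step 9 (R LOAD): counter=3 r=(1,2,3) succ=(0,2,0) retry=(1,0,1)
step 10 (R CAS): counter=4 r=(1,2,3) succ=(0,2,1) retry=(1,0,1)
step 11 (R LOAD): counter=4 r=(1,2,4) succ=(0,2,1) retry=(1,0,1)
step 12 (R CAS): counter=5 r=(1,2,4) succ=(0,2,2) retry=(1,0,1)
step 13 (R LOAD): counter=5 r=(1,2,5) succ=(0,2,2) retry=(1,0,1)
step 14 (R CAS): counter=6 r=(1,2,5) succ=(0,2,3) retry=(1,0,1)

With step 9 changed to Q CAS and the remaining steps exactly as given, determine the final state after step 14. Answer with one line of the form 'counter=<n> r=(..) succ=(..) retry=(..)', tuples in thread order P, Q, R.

(re-executing from step 9 with the substitution; state before step 9: counter=3 r=(1,2,1) succ=(0,2,0) retry=(1,0,1))
step 9 (Q CAS): counter=3 r=(1,2,1) succ=(0,2,0) retry=(1,1,1)
step 10 (R CAS): counter=3 r=(1,2,1) succ=(0,2,0) retry=(1,1,2)
step 11 (R LOAD): counter=3 r=(1,2,3) succ=(0,2,0) retry=(1,1,2)
step 12 (R CAS): counter=4 r=(1,2,3) succ=(0,2,1) retry=(1,1,2)
step 13 (R LOAD): counter=4 r=(1,2,4) succ=(0,2,1) retry=(1,1,2)
step 14 (R CAS): counter=5 r=(1,2,4) succ=(0,2,2) retry=(1,1,2)

counter=5 r=(1,2,4) succ=(0,2,2) retry=(1,1,2)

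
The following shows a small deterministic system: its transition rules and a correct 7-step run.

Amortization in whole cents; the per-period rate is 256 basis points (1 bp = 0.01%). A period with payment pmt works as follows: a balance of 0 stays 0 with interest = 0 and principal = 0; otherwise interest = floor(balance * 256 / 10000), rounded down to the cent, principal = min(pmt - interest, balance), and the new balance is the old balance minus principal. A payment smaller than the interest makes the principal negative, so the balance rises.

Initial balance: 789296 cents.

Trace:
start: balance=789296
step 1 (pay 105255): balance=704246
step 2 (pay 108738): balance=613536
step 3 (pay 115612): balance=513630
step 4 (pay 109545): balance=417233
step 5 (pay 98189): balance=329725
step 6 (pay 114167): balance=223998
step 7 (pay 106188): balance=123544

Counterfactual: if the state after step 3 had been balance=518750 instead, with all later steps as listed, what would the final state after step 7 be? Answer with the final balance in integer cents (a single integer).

state after step 3 := balance=518750
step 4 (pay 109545): balance=422485
step 5 (pay 98189): balance=335111
step 6 (pay 114167): balance=229522
step 7 (pay 106188): balance=129209

129209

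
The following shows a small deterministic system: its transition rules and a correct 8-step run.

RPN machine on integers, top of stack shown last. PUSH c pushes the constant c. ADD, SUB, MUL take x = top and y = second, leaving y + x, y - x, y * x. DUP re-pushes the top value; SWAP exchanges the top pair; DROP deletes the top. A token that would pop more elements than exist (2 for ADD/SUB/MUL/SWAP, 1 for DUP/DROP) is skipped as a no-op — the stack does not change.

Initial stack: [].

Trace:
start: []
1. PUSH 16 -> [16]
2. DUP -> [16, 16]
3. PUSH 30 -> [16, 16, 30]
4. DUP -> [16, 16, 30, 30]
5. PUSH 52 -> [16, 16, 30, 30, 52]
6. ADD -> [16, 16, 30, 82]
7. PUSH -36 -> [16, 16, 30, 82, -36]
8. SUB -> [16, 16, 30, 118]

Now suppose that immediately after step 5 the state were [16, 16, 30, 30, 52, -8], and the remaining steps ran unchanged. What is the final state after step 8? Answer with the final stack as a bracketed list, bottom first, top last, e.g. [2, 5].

[16, 16, 30, 30, 80]

state after step 5 := [16, 16, 30, 30, 52, -8]
6. ADD -> [16, 16, 30, 30, 44]
7. PUSH -36 -> [16, 16, 30, 30, 44, -36]
8. SUB -> [16, 16, 30, 30, 80]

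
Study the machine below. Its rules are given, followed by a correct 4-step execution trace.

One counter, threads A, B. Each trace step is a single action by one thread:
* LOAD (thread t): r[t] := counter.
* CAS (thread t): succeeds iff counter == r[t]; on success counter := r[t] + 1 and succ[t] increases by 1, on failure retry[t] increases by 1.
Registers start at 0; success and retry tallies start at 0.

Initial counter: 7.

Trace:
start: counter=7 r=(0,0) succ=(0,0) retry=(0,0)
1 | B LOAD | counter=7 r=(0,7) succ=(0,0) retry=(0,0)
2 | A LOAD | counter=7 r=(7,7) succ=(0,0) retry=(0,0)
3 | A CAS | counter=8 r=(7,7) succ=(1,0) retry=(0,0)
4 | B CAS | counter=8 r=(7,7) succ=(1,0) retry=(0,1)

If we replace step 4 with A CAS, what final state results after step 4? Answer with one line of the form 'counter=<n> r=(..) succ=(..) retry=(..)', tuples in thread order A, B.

(re-executing from step 4 with the substitution; state before step 4: counter=8 r=(7,7) succ=(1,0) retry=(0,0))
4 | A CAS | counter=8 r=(7,7) succ=(1,0) retry=(1,0)

counter=8 r=(7,7) succ=(1,0) retry=(1,0)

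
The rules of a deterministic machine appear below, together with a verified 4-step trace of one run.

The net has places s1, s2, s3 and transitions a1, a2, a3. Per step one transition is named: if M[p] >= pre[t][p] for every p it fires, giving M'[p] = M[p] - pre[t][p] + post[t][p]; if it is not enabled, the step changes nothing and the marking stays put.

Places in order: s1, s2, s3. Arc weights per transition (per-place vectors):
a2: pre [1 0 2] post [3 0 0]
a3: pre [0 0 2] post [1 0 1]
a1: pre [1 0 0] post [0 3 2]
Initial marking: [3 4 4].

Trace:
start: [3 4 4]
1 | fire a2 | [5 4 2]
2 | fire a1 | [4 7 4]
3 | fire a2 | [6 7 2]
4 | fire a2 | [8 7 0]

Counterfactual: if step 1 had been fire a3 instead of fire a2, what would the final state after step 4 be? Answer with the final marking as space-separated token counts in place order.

(re-executing from step 1 with the substitution; state before step 1: [3 4 4])
1 | fire a3 | [4 4 3]
2 | fire a1 | [3 7 5]
3 | fire a2 | [5 7 3]
4 | fire a2 | [7 7 1]

7 7 1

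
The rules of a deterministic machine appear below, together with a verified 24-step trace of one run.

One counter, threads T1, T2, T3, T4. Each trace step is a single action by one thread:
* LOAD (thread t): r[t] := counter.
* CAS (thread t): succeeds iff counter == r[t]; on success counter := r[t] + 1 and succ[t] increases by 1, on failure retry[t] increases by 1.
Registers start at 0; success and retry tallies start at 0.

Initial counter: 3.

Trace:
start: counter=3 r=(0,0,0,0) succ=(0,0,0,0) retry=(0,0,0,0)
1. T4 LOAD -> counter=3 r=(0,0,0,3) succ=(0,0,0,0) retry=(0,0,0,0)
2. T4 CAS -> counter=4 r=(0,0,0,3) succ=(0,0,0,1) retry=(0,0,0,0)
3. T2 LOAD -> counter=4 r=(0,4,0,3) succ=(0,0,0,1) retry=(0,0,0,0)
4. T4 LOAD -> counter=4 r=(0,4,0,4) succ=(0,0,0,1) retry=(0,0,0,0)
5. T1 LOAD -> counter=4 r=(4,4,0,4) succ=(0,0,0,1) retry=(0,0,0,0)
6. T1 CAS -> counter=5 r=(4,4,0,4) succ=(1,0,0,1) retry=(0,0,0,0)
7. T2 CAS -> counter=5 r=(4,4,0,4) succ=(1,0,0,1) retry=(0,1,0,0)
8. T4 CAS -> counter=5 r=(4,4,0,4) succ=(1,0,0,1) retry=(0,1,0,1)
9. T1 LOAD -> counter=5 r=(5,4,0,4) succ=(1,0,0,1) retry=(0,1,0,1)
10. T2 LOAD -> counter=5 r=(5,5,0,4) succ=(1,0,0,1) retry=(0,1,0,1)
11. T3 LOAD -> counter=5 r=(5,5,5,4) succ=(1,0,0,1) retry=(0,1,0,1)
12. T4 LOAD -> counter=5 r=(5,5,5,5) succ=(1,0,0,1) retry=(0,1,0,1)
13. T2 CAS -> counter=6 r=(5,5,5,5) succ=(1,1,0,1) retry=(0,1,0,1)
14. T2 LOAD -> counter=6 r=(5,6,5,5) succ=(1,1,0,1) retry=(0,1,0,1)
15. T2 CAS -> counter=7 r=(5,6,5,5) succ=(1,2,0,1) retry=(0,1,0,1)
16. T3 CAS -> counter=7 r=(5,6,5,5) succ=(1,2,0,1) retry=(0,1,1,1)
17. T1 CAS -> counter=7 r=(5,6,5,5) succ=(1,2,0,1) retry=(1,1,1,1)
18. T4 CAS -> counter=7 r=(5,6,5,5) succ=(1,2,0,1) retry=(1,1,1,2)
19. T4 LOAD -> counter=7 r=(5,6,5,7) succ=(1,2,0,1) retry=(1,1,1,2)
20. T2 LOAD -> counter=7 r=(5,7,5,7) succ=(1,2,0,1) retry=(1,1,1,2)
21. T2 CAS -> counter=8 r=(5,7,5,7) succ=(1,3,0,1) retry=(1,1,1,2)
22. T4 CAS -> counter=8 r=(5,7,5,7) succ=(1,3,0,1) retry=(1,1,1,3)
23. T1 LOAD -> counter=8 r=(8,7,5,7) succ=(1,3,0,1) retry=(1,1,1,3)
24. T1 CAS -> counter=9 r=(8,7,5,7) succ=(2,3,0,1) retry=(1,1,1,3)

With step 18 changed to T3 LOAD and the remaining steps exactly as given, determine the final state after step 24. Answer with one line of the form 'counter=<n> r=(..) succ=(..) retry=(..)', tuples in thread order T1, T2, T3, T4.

counter=9 r=(8,7,7,7) succ=(2,3,0,1) retry=(1,1,1,2)

(re-executing from step 18 with the substitution; state before step 18: counter=7 r=(5,6,5,5) succ=(1,2,0,1) retry=(1,1,1,1))
18. T3 LOAD -> counter=7 r=(5,6,7,5) succ=(1,2,0,1) retry=(1,1,1,1)
19. T4 LOAD -> counter=7 r=(5,6,7,7) succ=(1,2,0,1) retry=(1,1,1,1)
20. T2 LOAD -> counter=7 r=(5,7,7,7) succ=(1,2,0,1) retry=(1,1,1,1)
21. T2 CAS -> counter=8 r=(5,7,7,7) succ=(1,3,0,1) retry=(1,1,1,1)
22. T4 CAS -> counter=8 r=(5,7,7,7) succ=(1,3,0,1) retry=(1,1,1,2)
23. T1 LOAD -> counter=8 r=(8,7,7,7) succ=(1,3,0,1) retry=(1,1,1,2)
24. T1 CAS -> counter=9 r=(8,7,7,7) succ=(2,3,0,1) retry=(1,1,1,2)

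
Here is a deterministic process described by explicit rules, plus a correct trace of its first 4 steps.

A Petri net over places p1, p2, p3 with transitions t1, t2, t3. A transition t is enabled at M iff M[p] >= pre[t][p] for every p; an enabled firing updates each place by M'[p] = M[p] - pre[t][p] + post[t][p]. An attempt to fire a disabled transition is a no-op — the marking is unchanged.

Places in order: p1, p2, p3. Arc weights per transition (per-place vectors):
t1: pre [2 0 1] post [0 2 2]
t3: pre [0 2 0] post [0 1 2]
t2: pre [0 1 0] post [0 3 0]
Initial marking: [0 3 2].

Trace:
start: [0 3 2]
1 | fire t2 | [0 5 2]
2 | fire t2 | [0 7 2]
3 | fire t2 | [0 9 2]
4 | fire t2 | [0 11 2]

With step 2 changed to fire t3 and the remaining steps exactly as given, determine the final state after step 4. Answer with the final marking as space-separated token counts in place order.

0 8 4

(re-executing from step 2 with the substitution; state before step 2: [0 5 2])
2 | fire t3 | [0 4 4]
3 | fire t2 | [0 6 4]
4 | fire t2 | [0 8 4]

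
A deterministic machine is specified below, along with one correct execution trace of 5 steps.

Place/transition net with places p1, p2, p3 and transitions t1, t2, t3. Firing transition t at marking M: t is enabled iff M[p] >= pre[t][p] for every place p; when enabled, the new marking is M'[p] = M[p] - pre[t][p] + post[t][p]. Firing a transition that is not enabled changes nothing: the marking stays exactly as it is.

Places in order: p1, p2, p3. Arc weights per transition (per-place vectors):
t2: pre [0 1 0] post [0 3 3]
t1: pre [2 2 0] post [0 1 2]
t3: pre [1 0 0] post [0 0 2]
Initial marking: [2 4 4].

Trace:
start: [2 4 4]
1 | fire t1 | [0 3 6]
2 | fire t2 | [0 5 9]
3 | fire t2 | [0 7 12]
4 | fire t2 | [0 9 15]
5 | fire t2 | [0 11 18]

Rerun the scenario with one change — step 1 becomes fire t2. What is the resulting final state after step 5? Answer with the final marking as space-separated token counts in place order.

(re-executing from step 1 with the substitution; state before step 1: [2 4 4])
1 | fire t2 | [2 6 7]
2 | fire t2 | [2 8 10]
3 | fire t2 | [2 10 13]
4 | fire t2 | [2 12 16]
5 | fire t2 | [2 14 19]

2 14 19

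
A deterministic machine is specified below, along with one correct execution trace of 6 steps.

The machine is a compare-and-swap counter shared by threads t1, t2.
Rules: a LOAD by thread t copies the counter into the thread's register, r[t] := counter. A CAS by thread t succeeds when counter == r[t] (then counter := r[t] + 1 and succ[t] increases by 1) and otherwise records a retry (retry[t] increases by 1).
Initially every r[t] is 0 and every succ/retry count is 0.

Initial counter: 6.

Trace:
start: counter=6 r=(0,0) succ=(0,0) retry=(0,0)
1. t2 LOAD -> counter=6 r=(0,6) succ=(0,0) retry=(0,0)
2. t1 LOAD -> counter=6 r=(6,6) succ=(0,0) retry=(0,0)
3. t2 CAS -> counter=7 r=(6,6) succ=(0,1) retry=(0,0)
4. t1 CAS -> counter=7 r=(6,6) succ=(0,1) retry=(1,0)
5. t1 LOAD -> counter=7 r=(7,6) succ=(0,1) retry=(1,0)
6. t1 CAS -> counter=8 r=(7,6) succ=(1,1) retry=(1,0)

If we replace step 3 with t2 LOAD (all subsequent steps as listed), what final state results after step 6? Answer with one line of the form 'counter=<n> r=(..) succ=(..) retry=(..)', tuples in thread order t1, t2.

(re-executing from step 3 with the substitution; state before step 3: counter=6 r=(6,6) succ=(0,0) retry=(0,0))
3. t2 LOAD -> counter=6 r=(6,6) succ=(0,0) retry=(0,0)
4. t1 CAS -> counter=7 r=(6,6) succ=(1,0) retry=(0,0)
5. t1 LOAD -> counter=7 r=(7,6) succ=(1,0) retry=(0,0)
6. t1 CAS -> counter=8 r=(7,6) succ=(2,0) retry=(0,0)

counter=8 r=(7,6) succ=(2,0) retry=(0,0)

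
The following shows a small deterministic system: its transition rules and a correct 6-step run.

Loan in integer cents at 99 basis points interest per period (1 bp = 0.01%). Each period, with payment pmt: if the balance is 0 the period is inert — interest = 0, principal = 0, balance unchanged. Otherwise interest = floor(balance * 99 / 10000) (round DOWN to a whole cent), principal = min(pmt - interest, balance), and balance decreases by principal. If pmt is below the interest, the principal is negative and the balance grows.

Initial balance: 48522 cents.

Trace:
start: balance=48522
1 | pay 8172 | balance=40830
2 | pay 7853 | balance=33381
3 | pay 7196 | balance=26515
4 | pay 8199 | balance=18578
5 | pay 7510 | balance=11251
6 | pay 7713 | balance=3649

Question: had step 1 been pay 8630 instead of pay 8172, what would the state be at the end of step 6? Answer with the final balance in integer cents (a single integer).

(re-executing from step 1 with the substitution; state before step 1: balance=48522)
1 | pay 8630 | balance=40372
2 | pay 7853 | balance=32918
3 | pay 7196 | balance=26047
4 | pay 8199 | balance=18105
5 | pay 7510 | balance=10774
6 | pay 7713 | balance=3167

3167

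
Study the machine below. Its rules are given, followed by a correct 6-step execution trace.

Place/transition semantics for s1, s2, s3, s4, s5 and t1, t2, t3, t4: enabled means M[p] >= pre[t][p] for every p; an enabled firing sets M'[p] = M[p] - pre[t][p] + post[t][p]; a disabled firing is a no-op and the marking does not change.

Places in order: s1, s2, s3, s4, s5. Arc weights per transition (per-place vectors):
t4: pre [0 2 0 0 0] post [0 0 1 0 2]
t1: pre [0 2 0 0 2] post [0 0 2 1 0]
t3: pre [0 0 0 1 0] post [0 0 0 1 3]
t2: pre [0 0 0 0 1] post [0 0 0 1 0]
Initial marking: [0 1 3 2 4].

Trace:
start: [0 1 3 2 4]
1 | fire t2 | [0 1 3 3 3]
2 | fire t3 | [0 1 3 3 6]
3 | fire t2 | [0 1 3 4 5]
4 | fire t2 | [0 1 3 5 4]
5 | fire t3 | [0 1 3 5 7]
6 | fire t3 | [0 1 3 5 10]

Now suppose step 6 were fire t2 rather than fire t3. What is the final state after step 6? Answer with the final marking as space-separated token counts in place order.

(re-executing from step 6 with the substitution; state before step 6: [0 1 3 5 7])
6 | fire t2 | [0 1 3 6 6]

0 1 3 6 6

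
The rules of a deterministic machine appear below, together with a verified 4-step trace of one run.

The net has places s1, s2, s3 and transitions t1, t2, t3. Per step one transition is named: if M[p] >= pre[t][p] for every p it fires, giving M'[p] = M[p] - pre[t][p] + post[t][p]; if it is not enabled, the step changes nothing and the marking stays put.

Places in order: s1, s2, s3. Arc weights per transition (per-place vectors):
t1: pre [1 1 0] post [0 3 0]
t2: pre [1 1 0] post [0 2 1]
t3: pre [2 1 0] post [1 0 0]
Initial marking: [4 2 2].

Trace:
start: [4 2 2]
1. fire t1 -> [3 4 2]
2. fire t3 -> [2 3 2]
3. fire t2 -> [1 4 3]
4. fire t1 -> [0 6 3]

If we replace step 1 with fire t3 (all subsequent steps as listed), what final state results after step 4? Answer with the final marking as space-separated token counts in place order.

(re-executing from step 1 with the substitution; state before step 1: [4 2 2])
1. fire t3 -> [3 1 2]
2. fire t3 -> [2 0 2]
3. fire t2 -> [2 0 2]
4. fire t1 -> [2 0 2]

2 0 2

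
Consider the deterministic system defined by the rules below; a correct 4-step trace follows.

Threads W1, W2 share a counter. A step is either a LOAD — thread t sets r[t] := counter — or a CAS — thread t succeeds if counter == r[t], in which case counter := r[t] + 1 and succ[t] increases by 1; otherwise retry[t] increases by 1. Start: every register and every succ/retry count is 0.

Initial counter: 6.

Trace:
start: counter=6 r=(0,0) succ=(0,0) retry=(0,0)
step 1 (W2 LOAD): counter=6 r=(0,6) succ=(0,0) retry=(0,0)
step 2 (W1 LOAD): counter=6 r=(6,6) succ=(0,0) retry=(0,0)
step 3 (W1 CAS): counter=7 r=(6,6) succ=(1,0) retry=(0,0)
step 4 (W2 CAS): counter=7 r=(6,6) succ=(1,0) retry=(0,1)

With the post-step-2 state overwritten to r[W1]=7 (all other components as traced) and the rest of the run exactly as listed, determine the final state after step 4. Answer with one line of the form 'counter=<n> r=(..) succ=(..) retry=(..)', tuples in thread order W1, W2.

state after step 2 := counter=6 r=(7,6) succ=(0,0) retry=(0,0)
step 3 (W1 CAS): counter=6 r=(7,6) succ=(0,0) retry=(1,0)
step 4 (W2 CAS): counter=7 r=(7,6) succ=(0,1) retry=(1,0)

counter=7 r=(7,6) succ=(0,1) retry=(1,0)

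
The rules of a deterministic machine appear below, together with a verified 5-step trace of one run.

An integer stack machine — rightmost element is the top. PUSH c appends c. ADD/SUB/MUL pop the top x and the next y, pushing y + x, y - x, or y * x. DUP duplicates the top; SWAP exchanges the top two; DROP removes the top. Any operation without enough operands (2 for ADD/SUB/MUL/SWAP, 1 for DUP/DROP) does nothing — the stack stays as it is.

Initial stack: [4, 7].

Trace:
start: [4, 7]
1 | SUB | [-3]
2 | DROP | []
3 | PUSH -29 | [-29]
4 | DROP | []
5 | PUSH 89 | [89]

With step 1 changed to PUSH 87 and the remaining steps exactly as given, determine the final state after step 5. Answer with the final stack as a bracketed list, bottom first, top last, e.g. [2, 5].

(re-executing from step 1 with the substitution; state before step 1: [4, 7])
1 | PUSH 87 | [4, 7, 87]
2 | DROP | [4, 7]
3 | PUSH -29 | [4, 7, -29]
4 | DROP | [4, 7]
5 | PUSH 89 | [4, 7, 89]

[4, 7, 89]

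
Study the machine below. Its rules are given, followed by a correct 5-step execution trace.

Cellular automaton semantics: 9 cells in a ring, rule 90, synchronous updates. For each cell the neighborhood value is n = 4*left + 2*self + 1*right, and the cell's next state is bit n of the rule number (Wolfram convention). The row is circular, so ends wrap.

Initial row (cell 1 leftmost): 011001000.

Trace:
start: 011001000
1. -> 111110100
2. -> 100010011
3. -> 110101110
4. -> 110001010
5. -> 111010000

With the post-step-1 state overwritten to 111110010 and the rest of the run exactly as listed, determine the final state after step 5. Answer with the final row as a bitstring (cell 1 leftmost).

101110000

state after step 1 := 111110010
2. -> 100011100
3. -> 010110111
4. -> 000110101
5. -> 101110000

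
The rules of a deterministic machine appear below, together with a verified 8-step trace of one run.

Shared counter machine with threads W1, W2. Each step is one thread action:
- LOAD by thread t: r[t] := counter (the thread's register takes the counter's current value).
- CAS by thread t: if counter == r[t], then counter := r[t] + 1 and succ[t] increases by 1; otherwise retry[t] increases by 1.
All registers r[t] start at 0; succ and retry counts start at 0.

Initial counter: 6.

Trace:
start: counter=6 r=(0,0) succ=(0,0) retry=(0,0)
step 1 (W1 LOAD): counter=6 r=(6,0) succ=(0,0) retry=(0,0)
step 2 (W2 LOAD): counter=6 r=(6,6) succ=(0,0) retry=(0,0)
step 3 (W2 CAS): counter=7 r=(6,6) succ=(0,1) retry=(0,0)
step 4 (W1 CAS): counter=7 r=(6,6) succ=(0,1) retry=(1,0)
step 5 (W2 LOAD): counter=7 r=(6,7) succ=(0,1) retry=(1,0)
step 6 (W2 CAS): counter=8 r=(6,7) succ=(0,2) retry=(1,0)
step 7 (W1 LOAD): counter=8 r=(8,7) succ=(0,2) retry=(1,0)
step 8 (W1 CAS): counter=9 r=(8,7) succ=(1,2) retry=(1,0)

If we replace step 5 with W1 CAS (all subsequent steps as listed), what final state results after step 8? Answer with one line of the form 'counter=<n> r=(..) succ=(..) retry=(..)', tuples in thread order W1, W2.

counter=8 r=(7,6) succ=(1,1) retry=(2,1)

(re-executing from step 5 with the substitution; state before step 5: counter=7 r=(6,6) succ=(0,1) retry=(1,0))
step 5 (W1 CAS): counter=7 r=(6,6) succ=(0,1) retry=(2,0)
step 6 (W2 CAS): counter=7 r=(6,6) succ=(0,1) retry=(2,1)
step 7 (W1 LOAD): counter=7 r=(7,6) succ=(0,1) retry=(2,1)
step 8 (W1 CAS): counter=8 r=(7,6) succ=(1,1) retry=(2,1)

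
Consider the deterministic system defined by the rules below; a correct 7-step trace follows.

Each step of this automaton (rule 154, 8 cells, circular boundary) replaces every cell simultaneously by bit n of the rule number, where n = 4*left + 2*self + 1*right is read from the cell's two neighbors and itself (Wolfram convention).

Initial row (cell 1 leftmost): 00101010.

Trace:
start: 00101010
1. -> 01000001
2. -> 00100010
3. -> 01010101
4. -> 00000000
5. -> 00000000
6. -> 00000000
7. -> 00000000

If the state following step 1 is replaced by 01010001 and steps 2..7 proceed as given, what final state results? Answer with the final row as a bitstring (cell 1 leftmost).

state after step 1 := 01010001
2. -> 00001010
3. -> 00010001
4. -> 10101010
5. -> 00000000
6. -> 00000000
7. -> 00000000

00000000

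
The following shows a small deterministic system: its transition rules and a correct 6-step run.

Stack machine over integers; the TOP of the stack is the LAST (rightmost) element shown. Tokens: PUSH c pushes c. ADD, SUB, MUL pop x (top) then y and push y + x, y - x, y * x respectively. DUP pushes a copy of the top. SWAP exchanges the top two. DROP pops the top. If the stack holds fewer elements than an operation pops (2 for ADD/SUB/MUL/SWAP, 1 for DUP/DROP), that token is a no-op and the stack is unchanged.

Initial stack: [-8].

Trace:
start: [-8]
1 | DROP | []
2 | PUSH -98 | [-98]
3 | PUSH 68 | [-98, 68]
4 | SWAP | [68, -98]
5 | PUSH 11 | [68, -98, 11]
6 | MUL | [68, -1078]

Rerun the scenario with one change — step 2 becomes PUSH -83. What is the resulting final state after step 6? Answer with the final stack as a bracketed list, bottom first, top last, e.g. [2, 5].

[68, -913]

(re-executing from step 2 with the substitution; state before step 2: [])
2 | PUSH -83 | [-83]
3 | PUSH 68 | [-83, 68]
4 | SWAP | [68, -83]
5 | PUSH 11 | [68, -83, 11]
6 | MUL | [68, -913]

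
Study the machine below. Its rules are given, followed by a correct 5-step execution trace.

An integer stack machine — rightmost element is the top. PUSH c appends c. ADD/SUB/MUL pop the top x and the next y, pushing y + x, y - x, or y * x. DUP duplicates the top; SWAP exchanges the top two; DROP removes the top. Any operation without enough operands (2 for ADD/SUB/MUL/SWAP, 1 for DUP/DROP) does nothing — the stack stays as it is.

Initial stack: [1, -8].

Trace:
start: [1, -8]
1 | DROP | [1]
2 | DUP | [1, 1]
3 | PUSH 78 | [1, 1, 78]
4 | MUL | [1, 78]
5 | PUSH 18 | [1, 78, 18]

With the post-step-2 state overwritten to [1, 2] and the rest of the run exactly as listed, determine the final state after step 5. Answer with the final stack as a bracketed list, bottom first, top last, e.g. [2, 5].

[1, 156, 18]

state after step 2 := [1, 2]
3 | PUSH 78 | [1, 2, 78]
4 | MUL | [1, 156]
5 | PUSH 18 | [1, 156, 18]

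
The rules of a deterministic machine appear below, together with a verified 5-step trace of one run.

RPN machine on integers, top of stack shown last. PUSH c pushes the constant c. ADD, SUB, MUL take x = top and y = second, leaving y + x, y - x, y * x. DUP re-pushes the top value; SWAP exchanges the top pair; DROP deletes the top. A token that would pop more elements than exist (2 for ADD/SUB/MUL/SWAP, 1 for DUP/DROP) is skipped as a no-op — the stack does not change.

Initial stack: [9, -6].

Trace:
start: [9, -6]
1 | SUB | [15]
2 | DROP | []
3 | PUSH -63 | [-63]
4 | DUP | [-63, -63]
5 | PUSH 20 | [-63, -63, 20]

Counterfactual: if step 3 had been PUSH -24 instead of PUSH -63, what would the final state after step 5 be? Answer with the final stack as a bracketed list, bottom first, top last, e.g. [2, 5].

(re-executing from step 3 with the substitution; state before step 3: [])
3 | PUSH -24 | [-24]
4 | DUP | [-24, -24]
5 | PUSH 20 | [-24, -24, 20]

[-24, -24, 20]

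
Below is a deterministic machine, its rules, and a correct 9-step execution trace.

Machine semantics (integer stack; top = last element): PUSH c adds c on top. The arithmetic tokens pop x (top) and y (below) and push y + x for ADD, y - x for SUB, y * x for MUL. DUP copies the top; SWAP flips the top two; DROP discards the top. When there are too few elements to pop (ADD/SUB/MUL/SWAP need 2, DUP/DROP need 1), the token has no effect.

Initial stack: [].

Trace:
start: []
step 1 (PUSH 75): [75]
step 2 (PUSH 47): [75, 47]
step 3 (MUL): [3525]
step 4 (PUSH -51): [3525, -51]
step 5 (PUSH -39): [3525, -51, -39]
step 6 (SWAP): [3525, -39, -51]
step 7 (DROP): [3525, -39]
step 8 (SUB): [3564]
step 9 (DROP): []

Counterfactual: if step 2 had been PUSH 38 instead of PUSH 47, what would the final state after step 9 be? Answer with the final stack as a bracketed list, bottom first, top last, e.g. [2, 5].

(re-executing from step 2 with the substitution; state before step 2: [75])
step 2 (PUSH 38): [75, 38]
step 3 (MUL): [2850]
step 4 (PUSH -51): [2850, -51]
step 5 (PUSH -39): [2850, -51, -39]
step 6 (SWAP): [2850, -39, -51]
step 7 (DROP): [2850, -39]
step 8 (SUB): [2889]
step 9 (DROP): []

[]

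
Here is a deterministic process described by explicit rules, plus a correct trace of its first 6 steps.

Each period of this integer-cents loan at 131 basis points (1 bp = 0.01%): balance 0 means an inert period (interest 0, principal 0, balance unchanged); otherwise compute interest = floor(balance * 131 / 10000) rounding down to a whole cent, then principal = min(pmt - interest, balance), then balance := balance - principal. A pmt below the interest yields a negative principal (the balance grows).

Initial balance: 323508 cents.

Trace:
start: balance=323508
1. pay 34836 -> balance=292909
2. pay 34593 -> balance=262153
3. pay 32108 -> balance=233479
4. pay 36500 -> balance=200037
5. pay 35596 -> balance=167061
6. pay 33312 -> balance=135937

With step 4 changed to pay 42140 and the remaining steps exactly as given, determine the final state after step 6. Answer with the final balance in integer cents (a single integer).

130148

(re-executing from step 4 with the substitution; state before step 4: balance=233479)
4. pay 42140 -> balance=194397
5. pay 35596 -> balance=161347
6. pay 33312 -> balance=130148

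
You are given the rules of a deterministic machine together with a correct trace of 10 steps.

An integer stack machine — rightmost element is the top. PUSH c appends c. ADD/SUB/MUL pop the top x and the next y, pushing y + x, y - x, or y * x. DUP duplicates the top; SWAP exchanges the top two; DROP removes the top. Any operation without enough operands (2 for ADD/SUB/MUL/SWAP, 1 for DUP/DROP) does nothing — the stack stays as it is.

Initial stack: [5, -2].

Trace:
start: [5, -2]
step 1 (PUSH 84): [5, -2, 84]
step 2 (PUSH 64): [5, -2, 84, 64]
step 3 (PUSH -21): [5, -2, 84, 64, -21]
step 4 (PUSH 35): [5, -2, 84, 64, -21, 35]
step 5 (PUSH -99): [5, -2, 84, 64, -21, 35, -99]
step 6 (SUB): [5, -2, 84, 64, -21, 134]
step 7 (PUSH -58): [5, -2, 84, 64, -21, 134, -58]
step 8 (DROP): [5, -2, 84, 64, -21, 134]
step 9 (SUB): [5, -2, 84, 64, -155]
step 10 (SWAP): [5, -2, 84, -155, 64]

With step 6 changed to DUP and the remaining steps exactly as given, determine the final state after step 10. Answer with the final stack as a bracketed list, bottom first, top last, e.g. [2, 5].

[5, -2, 84, 64, -21, 0, 35]

(re-executing from step 6 with the substitution; state before step 6: [5, -2, 84, 64, -21, 35, -99])
step 6 (DUP): [5, -2, 84, 64, -21, 35, -99, -99]
step 7 (PUSH -58): [5, -2, 84, 64, -21, 35, -99, -99, -58]
step 8 (DROP): [5, -2, 84, 64, -21, 35, -99, -99]
step 9 (SUB): [5, -2, 84, 64, -21, 35, 0]
step 10 (SWAP): [5, -2, 84, 64, -21, 0, 35]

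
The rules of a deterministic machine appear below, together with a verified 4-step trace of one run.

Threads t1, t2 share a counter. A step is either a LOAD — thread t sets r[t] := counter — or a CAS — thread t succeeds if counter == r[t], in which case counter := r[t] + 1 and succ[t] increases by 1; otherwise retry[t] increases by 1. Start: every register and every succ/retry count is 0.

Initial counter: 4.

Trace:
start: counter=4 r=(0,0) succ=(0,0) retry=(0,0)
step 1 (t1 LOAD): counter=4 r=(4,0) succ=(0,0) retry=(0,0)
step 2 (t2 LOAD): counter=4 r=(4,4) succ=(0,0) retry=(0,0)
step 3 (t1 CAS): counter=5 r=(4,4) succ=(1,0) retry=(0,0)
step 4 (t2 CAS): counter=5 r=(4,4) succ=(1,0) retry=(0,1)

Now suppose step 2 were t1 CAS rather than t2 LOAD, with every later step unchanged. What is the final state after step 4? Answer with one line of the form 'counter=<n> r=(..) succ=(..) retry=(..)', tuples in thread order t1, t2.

(re-executing from step 2 with the substitution; state before step 2: counter=4 r=(4,0) succ=(0,0) retry=(0,0))
step 2 (t1 CAS): counter=5 r=(4,0) succ=(1,0) retry=(0,0)
step 3 (t1 CAS): counter=5 r=(4,0) succ=(1,0) retry=(1,0)
step 4 (t2 CAS): counter=5 r=(4,0) succ=(1,0) retry=(1,1)

counter=5 r=(4,0) succ=(1,0) retry=(1,1)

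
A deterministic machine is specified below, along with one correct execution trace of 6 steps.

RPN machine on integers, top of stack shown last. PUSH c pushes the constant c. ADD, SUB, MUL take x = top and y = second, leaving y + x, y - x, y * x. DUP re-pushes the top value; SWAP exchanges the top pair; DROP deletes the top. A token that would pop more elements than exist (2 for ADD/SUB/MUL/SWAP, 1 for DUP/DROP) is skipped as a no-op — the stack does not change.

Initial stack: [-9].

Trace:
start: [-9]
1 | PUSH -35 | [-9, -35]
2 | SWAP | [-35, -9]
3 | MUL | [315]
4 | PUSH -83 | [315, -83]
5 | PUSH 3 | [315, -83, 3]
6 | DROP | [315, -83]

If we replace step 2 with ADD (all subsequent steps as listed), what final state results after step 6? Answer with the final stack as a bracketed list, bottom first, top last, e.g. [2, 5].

(re-executing from step 2 with the substitution; state before step 2: [-9, -35])
2 | ADD | [-44]
3 | MUL | [-44]
4 | PUSH -83 | [-44, -83]
5 | PUSH 3 | [-44, -83, 3]
6 | DROP | [-44, -83]

[-44, -83]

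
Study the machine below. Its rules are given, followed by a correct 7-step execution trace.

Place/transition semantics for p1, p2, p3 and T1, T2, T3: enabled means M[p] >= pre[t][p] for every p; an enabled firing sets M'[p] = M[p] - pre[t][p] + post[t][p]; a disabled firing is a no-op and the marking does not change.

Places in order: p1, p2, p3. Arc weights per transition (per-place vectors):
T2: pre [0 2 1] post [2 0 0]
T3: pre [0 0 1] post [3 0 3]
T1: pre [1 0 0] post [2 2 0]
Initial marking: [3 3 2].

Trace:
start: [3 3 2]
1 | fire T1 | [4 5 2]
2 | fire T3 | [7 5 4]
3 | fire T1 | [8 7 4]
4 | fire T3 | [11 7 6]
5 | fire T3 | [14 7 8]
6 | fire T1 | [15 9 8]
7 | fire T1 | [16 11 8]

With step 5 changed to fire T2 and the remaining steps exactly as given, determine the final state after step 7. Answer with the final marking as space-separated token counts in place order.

15 9 5

(re-executing from step 5 with the substitution; state before step 5: [11 7 6])
5 | fire T2 | [13 5 5]
6 | fire T1 | [14 7 5]
7 | fire T1 | [15 9 5]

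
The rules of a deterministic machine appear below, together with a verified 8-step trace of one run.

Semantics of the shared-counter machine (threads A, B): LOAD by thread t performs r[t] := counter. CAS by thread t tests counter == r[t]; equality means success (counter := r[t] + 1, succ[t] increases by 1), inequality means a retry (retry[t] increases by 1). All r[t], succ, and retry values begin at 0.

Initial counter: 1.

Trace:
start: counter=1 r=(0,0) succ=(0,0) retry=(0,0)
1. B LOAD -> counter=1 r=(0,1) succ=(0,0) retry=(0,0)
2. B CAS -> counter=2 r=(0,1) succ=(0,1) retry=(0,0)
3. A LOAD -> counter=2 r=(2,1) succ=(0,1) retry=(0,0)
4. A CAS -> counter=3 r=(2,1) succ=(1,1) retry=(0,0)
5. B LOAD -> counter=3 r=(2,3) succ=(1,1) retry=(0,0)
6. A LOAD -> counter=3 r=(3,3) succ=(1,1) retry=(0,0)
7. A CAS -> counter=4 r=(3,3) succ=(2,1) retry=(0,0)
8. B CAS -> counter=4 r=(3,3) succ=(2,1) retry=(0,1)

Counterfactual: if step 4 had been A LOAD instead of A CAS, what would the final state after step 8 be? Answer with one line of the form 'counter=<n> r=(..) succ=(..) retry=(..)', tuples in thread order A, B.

counter=3 r=(2,2) succ=(1,1) retry=(0,1)

(re-executing from step 4 with the substitution; state before step 4: counter=2 r=(2,1) succ=(0,1) retry=(0,0))
4. A LOAD -> counter=2 r=(2,1) succ=(0,1) retry=(0,0)
5. B LOAD -> counter=2 r=(2,2) succ=(0,1) retry=(0,0)
6. A LOAD -> counter=2 r=(2,2) succ=(0,1) retry=(0,0)
7. A CAS -> counter=3 r=(2,2) succ=(1,1) retry=(0,0)
8. B CAS -> counter=3 r=(2,2) succ=(1,1) retry=(0,1)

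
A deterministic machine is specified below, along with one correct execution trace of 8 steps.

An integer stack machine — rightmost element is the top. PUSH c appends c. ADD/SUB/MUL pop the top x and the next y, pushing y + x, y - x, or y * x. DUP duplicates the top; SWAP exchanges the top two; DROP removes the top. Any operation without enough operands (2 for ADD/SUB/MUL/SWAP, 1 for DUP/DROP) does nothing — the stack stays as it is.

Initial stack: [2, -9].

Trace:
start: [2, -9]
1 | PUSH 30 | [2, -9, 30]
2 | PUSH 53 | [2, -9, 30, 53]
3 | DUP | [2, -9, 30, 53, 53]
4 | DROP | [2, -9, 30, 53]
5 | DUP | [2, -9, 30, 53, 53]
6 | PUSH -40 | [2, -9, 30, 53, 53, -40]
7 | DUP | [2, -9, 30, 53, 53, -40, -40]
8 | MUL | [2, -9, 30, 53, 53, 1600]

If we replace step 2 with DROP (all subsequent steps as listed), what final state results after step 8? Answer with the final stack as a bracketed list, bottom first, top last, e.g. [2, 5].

(re-executing from step 2 with the substitution; state before step 2: [2, -9, 30])
2 | DROP | [2, -9]
3 | DUP | [2, -9, -9]
4 | DROP | [2, -9]
5 | DUP | [2, -9, -9]
6 | PUSH -40 | [2, -9, -9, -40]
7 | DUP | [2, -9, -9, -40, -40]
8 | MUL | [2, -9, -9, 1600]

[2, -9, -9, 1600]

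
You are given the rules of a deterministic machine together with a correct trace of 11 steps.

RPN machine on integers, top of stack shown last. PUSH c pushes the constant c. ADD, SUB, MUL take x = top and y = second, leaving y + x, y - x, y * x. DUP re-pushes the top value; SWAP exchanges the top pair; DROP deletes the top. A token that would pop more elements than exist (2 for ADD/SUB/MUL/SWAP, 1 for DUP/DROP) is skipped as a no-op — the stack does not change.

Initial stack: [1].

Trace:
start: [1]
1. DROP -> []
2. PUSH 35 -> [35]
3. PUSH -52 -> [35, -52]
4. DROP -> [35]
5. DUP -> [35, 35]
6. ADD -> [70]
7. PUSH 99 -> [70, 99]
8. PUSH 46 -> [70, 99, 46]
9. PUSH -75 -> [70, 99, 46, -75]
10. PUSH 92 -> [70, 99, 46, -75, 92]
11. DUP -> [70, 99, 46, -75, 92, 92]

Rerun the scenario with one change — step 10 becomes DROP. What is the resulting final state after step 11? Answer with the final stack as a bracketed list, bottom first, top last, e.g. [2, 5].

(re-executing from step 10 with the substitution; state before step 10: [70, 99, 46, -75])
10. DROP -> [70, 99, 46]
11. DUP -> [70, 99, 46, 46]

[70, 99, 46, 46]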